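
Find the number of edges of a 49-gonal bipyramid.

147

A bipyramid over an n-gon has 2n triangular faces and n + 2 vertices: V = 49 + 2 = 51, E = 3·49 = 147, F = 2·49 = 98.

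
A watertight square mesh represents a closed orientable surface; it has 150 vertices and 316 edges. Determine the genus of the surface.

5

Every face is a square and each edge borders two faces, so 4F = 2·316, giving F = 158.
χ = V − E + F = 150 − 316 + 158 = -8.
For a closed orientable surface χ = 2 − 2g, so g = (2 − (-8))/2 = 5.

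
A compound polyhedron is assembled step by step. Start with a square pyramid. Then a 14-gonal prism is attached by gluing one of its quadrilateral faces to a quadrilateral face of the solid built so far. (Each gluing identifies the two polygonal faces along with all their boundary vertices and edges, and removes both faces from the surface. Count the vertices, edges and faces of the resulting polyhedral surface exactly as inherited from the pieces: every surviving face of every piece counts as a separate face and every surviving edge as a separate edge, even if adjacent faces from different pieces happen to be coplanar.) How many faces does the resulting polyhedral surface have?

A square pyramid: V=5, E=8, F=5.
Attach a 14-gonal prism (V=28, E=42, F=16) along a 4-gon: merge 4 vertices and 4 edges, delete both glued faces → V=29, E=46, F=19.
Check: V − E + F = 29 − 46 + 19 = 2.

19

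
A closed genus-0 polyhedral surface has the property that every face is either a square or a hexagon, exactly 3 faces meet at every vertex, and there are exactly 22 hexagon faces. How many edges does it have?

Let x be the number of squares; then F = 22 + x.
Edge–face incidences: 2E = 6·22 + 4·x = 132 + 4x.
Every vertex has degree 3, so 3V = 2E.
Euler: V − E + F = 2 ⇒ (2E)/3 − E + (22 + x) = 2.
Multiply by 6: 2·(2E) − 3·(2E) + 6·(22 + x) = 12, i.e. 132 + 6x − (132 + 4x) = 12.
Collecting terms: 2x = 12, so x = 6.
Then 2E = 132 + 4·6 = 156, so E = 78, V = 2E/3 = 52, F = 22 + 6 = 28.

78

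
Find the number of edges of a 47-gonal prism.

141

A prism on an n-gon has two n-gon bases and n rectangular sides: V = 2·47 = 94, E = 3·47 = 141, F = 47 + 2 = 49.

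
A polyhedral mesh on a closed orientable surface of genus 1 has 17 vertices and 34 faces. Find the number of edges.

For a closed orientable surface of genus 1, χ = 2 − 2·1 = 0.
E = V + F − (0) = 17 + 34 − (0) = 51.

51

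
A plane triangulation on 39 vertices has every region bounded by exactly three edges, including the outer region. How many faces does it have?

74

In a plane triangulation 3F = 2E and V − E + F = 2, so F = 2V − 4 = 2·39 − 4 = 74.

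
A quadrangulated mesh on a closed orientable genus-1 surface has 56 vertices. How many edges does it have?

χ = 2 − 2·1 = 0, and every face is a square so 4F = 2E.
V − E + F = 0 with E = 4F/2 gives 56 − (4/2 − 1)·F = 0, so F = 56 and E = 112.

112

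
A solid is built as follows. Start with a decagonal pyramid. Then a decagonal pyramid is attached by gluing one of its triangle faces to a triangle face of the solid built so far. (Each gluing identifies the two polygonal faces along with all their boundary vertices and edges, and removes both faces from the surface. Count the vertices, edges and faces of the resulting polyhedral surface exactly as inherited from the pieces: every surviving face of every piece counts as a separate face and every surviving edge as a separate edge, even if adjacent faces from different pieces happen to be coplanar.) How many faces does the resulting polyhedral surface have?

20

A decagonal pyramid: V=11, E=20, F=11.
Attach a decagonal pyramid (V=11, E=20, F=11) along a 3-gon: merge 3 vertices and 3 edges, delete both glued faces → V=19, E=37, F=20.
Check: V − E + F = 19 − 37 + 20 = 2.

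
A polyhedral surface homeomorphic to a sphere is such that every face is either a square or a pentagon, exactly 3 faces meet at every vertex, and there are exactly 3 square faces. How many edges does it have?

21

Let x be the number of pentagons; then F = 3 + x.
Edge–face incidences: 2E = 4·3 + 5·x = 12 + 5x.
Every vertex has degree 3, so 3V = 2E.
Euler: V − E + F = 2 ⇒ (2E)/3 − E + (3 + x) = 2.
Multiply by 6: 2·(2E) − 3·(2E) + 6·(3 + x) = 12, i.e. 18 + 6x − (12 + 5x) = 12.
Collecting terms: x + 6 = 12, so x = 6.
Then 2E = 12 + 5·6 = 42, so E = 21, V = 2E/3 = 14, F = 3 + 6 = 9.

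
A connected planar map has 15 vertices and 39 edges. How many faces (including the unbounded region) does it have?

26

Euler's formula for a connected plane graph: V − E + F = 2, so F = 2 − 15 + 39 = 26.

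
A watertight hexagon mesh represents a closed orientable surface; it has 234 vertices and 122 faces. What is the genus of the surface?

Every face is a hexagon, so 2E = 6·122 = 732, giving E = 366.
χ = V − E + F = 234 − 366 + 122 = -10.
For a closed orientable surface χ = 2 − 2g, so g = (2 − (-10))/2 = 6.

6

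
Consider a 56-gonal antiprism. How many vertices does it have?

An antiprism on an n-gon has two n-gon caps and 2n triangles: V = 2·56 = 112, E = 4·56 = 224, F = 2·56 + 2 = 114.

112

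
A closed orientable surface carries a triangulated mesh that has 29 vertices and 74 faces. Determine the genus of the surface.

Every face is a triangle, so 2E = 3·74 = 222, giving E = 111.
χ = V − E + F = 29 − 111 + 74 = -8.
For a closed orientable surface χ = 2 − 2g, so g = (2 − (-8))/2 = 5.

5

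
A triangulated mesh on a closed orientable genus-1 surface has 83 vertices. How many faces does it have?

χ = 2 − 2·1 = 0, and every face is a triangle so 3F = 2E.
V − E + F = 0 with E = 3F/2 gives 83 − (3/2 − 1)·F = 0, so F = 166 and E = 249.

166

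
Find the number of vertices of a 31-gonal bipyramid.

A bipyramid over an n-gon has 2n triangular faces and n + 2 vertices: V = 31 + 2 = 33, E = 3·31 = 93, F = 2·31 = 62.

33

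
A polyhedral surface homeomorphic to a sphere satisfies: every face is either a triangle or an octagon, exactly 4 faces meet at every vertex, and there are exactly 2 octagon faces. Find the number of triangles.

Let x be the number of triangles; then F = 2 + x.
Edge–face incidences: 2E = 8·2 + 3·x = 16 + 3x.
Every vertex has degree 4, so 4V = 2E.
Euler: V − E + F = 2 ⇒ (2E)/4 − E + (2 + x) = 2.
Multiply by 8: 2·(2E) − 4·(2E) + 8·(2 + x) = 16, i.e. 16 + 8x − 2·(16 + 3x) = 16.
Collecting terms: 2x − 16 = 16, so 2x = 32, so x = 16.
Then 2E = 16 + 3·16 = 64, so E = 32, V = 2E/4 = 16, F = 2 + 16 = 18.

16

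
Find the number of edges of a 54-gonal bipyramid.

162

A bipyramid over an n-gon has 2n triangular faces and n + 2 vertices: V = 54 + 2 = 56, E = 3·54 = 162, F = 2·54 = 108.
Check: V − E + F = 56 − 162 + 108 = 2.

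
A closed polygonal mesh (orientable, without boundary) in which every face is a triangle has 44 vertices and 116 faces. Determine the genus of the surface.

Every face is a triangle, so 2E = 3·116 = 348, giving E = 174.
χ = V − E + F = 44 − 174 + 116 = -14.
For a closed orientable surface χ = 2 − 2g, so g = (2 − (-14))/2 = 8.

8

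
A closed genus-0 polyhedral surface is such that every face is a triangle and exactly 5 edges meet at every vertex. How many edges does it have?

Each face has 3 edges and each edge borders two faces, so 2E = 3F.
Each vertex has degree 5, so 5V = 2E and hence V = 3F/5.
Euler: V − E + F = 2 ⇒ (3F/5) − (3F/2) + F = 2.
Multiply by 10: (6 − 15 + 10)F = 20, i.e. 1F = 20.
So F = 20, E = 3·20/2 = 30, V = 3·20/5 = 12.

30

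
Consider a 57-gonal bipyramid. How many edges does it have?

A bipyramid over an n-gon has 2n triangular faces and n + 2 vertices: V = 57 + 2 = 59, E = 3·57 = 171, F = 2·57 = 114.
Check: V − E + F = 59 − 171 + 114 = 2.

171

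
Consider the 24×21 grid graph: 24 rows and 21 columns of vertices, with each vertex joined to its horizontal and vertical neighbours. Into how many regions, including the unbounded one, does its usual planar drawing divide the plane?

The grid has V = 24·21 = 504 vertices and E = 24·20 + 21·23 = 963 edges.
F = 2 − V + E = 2 − 504 + 963 = 461.

461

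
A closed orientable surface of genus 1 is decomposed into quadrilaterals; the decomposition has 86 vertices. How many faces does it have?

χ = 2 − 2·1 = 0, and every face is a square so 4F = 2E.
V − E + F = 0 with E = 4F/2 gives 86 − (4/2 − 1)·F = 0, so F = 86 and E = 172.

86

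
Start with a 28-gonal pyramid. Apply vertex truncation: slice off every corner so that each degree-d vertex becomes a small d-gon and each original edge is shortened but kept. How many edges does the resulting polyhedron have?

168

The base solid has V = 29, E = 56, F = 29.
Truncation replaces each original edge-end by a new vertex, so V′ = 2E = 112.
Each original edge survives, and each old vertex of degree d contributes d new edges; summing degrees gives Σd = 2E, so E′ = E + 2E = 3E = 168.
Each original face survives and each original vertex becomes one new face: F′ = F + V = 58.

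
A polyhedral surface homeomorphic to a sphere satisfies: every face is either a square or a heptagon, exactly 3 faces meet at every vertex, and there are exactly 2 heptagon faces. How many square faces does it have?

7

Let x be the number of squares; then F = 2 + x.
Edge–face incidences: 2E = 7·2 + 4·x = 14 + 4x.
Every vertex has degree 3, so 3V = 2E.
Euler: V − E + F = 2 ⇒ (2E)/3 − E + (2 + x) = 2.
Multiply by 6: 2·(2E) − 3·(2E) + 6·(2 + x) = 12, i.e. 12 + 6x − (14 + 4x) = 12.
Collecting terms: 2x − 2 = 12, so 2x = 14, so x = 7.
Then 2E = 14 + 4·7 = 42, so E = 21, V = 2E/3 = 14, F = 2 + 7 = 9.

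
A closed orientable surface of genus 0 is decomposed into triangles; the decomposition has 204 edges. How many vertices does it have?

70

χ = 2 − 2·0 = 2, and every face is a triangle so 3F = 2E.
F = 2E/3 = 136. Then V = 2 + E − F = 2 + 204 − 136 = 70.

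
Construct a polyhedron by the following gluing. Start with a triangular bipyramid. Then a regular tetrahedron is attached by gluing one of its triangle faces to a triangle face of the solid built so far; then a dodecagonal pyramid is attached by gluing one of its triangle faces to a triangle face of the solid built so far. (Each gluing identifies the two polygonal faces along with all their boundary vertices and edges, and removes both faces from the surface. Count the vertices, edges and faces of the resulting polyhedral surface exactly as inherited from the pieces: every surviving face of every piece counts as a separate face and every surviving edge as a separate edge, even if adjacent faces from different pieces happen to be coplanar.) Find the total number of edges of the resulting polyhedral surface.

A triangular bipyramid: V=5, E=9, F=6.
Attach a regular tetrahedron (V=4, E=6, F=4) along a 3-gon: merge 3 vertices and 3 edges, delete both glued faces → V=6, E=12, F=8.
Attach a dodecagonal pyramid (V=13, E=24, F=13) along a 3-gon: merge 3 vertices and 3 edges, delete both glued faces → V=16, E=33, F=19.
Check: V − E + F = 16 − 33 + 19 = 2.

33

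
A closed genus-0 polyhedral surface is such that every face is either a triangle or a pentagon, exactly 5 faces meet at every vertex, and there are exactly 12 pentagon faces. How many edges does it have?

Let x be the number of triangles; then F = 12 + x.
Edge–face incidences: 2E = 5·12 + 3·x = 60 + 3x.
Every vertex has degree 5, so 5V = 2E.
Euler: V − E + F = 2 ⇒ (2E)/5 − E + (12 + x) = 2.
Multiply by 10: 2·(2E) − 5·(2E) + 10·(12 + x) = 20, i.e. 120 + 10x − 3·(60 + 3x) = 20.
Collecting terms: x − 60 = 20, so x = 80.
Then 2E = 60 + 3·80 = 300, so E = 150, V = 2E/5 = 60, F = 12 + 80 = 92.

150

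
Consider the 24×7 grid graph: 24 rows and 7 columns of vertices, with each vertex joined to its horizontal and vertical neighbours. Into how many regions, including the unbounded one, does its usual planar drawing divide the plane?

The grid has V = 24·7 = 168 vertices and E = 24·6 + 7·23 = 305 edges.
F = 2 − V + E = 2 − 168 + 305 = 139.

139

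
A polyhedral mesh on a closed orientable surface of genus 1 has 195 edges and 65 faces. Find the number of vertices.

For a closed orientable surface of genus 1, χ = 2 − 2·1 = 0.
V = 0 + E − F = 0 + 195 − 65 = 130.

130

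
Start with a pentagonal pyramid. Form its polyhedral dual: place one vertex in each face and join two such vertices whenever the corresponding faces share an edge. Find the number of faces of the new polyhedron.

6

The base solid has V = 6, E = 10, F = 6.
The dual swaps V and F and preserves E: V′ = F = 6, E′ = E = 10, F′ = V = 6.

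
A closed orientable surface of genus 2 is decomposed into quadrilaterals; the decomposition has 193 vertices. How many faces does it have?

195

χ = 2 − 2·2 = -2, and every face is a square so 4F = 2E.
V − E + F = -2 with E = 4F/2 gives 193 − (4/2 − 1)·F = -2, so F = 195 and E = 390.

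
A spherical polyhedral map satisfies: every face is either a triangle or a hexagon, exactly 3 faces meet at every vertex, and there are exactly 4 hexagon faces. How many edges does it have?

Let x be the number of triangles; then F = 4 + x.
Edge–face incidences: 2E = 6·4 + 3·x = 24 + 3x.
Every vertex has degree 3, so 3V = 2E.
Euler: V − E + F = 2 ⇒ (2E)/3 − E + (4 + x) = 2.
Multiply by 6: 2·(2E) − 3·(2E) + 6·(4 + x) = 12, i.e. 24 + 6x − (24 + 3x) = 12.
Collecting terms: 3x = 12, so x = 4.
Then 2E = 24 + 3·4 = 36, so E = 18, V = 2E/3 = 12, F = 4 + 4 = 8.

18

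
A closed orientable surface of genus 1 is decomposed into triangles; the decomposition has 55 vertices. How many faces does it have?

110

χ = 2 − 2·1 = 0, and every face is a triangle so 3F = 2E.
V − E + F = 0 with E = 3F/2 gives 55 − (3/2 − 1)·F = 0, so F = 110 and E = 165.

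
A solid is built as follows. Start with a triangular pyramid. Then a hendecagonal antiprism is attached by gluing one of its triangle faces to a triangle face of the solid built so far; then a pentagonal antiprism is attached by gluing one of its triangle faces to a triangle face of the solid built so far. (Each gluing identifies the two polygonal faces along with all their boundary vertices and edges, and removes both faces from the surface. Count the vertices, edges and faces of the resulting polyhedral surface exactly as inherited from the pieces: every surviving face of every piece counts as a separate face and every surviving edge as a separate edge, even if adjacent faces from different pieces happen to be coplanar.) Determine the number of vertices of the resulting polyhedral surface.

30

A triangular pyramid: V=4, E=6, F=4.
Attach a hendecagonal antiprism (V=22, E=44, F=24) along a 3-gon: merge 3 vertices and 3 edges, delete both glued faces → V=23, E=47, F=26.
Attach a pentagonal antiprism (V=10, E=20, F=12) along a 3-gon: merge 3 vertices and 3 edges, delete both glued faces → V=30, E=64, F=36.
Check: V − E + F = 30 − 64 + 36 = 2.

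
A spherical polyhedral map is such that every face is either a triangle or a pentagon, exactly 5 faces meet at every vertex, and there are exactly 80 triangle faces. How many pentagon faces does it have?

12

Let x be the number of pentagons; then F = 80 + x.
Edge–face incidences: 2E = 3·80 + 5·x = 240 + 5x.
Every vertex has degree 5, so 5V = 2E.
Euler: V − E + F = 2 ⇒ (2E)/5 − E + (80 + x) = 2.
Multiply by 10: 2·(2E) − 5·(2E) + 10·(80 + x) = 20, i.e. 800 + 10x − 3·(240 + 5x) = 20.
Collecting terms: −5x + 80 = 20, so −5x = −60, so x = 12.
Then 2E = 240 + 5·12 = 300, so E = 150, V = 2E/5 = 60, F = 80 + 12 = 92.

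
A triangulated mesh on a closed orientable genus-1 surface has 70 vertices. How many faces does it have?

140

χ = 2 − 2·1 = 0, and every face is a triangle so 3F = 2E.
V − E + F = 0 with E = 3F/2 gives 70 − (3/2 − 1)·F = 0, so F = 140 and E = 210.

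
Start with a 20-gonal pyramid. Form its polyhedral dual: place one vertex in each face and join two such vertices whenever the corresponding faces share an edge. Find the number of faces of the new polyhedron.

21

The base solid has V = 21, E = 40, F = 21.
The dual swaps V and F and preserves E: V′ = F = 21, E′ = E = 40, F′ = V = 21.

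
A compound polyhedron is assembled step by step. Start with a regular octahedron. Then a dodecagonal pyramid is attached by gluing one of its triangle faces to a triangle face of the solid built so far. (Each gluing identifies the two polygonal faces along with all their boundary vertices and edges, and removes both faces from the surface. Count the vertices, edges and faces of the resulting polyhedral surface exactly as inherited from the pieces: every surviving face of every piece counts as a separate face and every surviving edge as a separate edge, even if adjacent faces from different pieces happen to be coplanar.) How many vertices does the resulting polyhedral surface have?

16

A regular octahedron: V=6, E=12, F=8.
Attach a dodecagonal pyramid (V=13, E=24, F=13) along a 3-gon: merge 3 vertices and 3 edges, delete both glued faces → V=16, E=33, F=19.
Check: V − E + F = 16 − 33 + 19 = 2.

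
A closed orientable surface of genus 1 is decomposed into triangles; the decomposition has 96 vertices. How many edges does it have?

χ = 2 − 2·1 = 0, and every face is a triangle so 3F = 2E.
V − E + F = 0 with E = 3F/2 gives 96 − (3/2 − 1)·F = 0, so F = 192 and E = 288.

288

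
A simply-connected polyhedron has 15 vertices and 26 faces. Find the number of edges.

39

Here V − E + F = 2.
E = V + F − (2) = 15 + 26 − (2) = 39.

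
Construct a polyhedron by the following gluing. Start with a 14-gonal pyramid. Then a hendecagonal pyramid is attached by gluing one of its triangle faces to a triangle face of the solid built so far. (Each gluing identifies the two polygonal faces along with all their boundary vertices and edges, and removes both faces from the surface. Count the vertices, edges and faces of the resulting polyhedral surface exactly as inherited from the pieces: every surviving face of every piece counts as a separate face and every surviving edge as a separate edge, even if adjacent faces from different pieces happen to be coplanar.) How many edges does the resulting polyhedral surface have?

A 14-gonal pyramid: V=15, E=28, F=15.
Attach a hendecagonal pyramid (V=12, E=22, F=12) along a 3-gon: merge 3 vertices and 3 edges, delete both glued faces → V=24, E=47, F=25.
Check: V − E + F = 24 − 47 + 25 = 2.

47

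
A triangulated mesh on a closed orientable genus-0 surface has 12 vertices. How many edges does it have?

30

χ = 2 − 2·0 = 2, and every face is a triangle so 3F = 2E.
V − E + F = 2 with E = 3F/2 gives 12 − (3/2 − 1)·F = 2, so F = 20 and E = 30.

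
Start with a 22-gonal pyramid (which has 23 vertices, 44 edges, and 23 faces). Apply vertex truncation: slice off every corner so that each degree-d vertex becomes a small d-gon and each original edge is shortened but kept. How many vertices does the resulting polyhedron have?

88

Truncation replaces each original edge-end by a new vertex, so V′ = 2E = 88.
Each original edge survives, and each old vertex of degree d contributes d new edges; summing degrees gives Σd = 2E, so E′ = E + 2E = 3E = 132.
Each original face survives and each original vertex becomes one new face: F′ = F + V = 46.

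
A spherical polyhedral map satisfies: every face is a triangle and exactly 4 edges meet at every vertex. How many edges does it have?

Each face has 3 edges and each edge borders two faces, so 2E = 3F.
Each vertex has degree 4, so 4V = 2E and hence V = 3F/4.
Euler: V − E + F = 2 ⇒ (3F/4) − (3F/2) + F = 2.
Multiply by 8: (6 − 12 + 8)F = 16, i.e. 2F = 16.
So F = 8, E = 3·8/2 = 12, V = 3·8/4 = 6.

12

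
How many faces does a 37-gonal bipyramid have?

74

A bipyramid over an n-gon has 2n triangular faces and n + 2 vertices: V = 37 + 2 = 39, E = 3·37 = 111, F = 2·37 = 74.
Check: V − E + F = 39 − 111 + 74 = 2.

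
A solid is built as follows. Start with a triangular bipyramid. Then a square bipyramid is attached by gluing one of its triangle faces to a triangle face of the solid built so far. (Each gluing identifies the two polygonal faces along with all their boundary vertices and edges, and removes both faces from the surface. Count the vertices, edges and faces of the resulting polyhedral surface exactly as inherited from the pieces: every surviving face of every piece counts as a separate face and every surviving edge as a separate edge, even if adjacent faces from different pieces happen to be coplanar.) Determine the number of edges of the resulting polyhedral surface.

A triangular bipyramid: V=5, E=9, F=6.
Attach a square bipyramid (V=6, E=12, F=8) along a 3-gon: merge 3 vertices and 3 edges, delete both glued faces → V=8, E=18, F=12.
Check: V − E + F = 8 − 18 + 12 = 2.

18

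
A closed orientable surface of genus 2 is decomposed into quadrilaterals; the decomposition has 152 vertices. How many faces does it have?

154

χ = 2 − 2·2 = -2, and every face is a square so 4F = 2E.
V − E + F = -2 with E = 4F/2 gives 152 − (4/2 − 1)·F = -2, so F = 154 and E = 308.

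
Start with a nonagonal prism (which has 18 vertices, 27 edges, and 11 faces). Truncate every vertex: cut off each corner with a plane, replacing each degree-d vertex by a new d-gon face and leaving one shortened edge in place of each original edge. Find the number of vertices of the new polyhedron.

54

Truncation replaces each original edge-end by a new vertex, so V′ = 2E = 54.
Each original edge survives, and each old vertex of degree d contributes d new edges; summing degrees gives Σd = 2E, so E′ = E + 2E = 3E = 81.
Each original face survives and each original vertex becomes one new face: F′ = F + V = 29.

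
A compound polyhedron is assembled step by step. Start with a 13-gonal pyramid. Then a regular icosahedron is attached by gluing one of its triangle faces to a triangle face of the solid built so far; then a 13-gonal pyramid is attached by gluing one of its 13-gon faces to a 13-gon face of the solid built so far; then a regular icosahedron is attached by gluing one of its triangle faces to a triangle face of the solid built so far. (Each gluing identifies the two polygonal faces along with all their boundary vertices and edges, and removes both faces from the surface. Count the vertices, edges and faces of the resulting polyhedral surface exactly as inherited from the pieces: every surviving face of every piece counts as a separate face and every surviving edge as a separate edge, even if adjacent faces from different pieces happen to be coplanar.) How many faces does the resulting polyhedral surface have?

A 13-gonal pyramid: V=14, E=26, F=14.
Attach a regular icosahedron (V=12, E=30, F=20) along a 3-gon: merge 3 vertices and 3 edges, delete both glued faces → V=23, E=53, F=32.
Attach a 13-gonal pyramid (V=14, E=26, F=14) along a 13-gon: merge 13 vertices and 13 edges, delete both glued faces → V=24, E=66, F=44.
Attach a regular icosahedron (V=12, E=30, F=20) along a 3-gon: merge 3 vertices and 3 edges, delete both glued faces → V=33, E=93, F=62.
Check: V − E + F = 33 − 93 + 62 = 2.

62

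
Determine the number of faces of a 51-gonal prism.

A prism on an n-gon has two n-gon bases and n rectangular sides: V = 2·51 = 102, E = 3·51 = 153, F = 51 + 2 = 53.

53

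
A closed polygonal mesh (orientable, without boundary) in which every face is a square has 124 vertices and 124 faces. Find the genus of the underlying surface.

Every face is a square, so 2E = 4·124 = 496, giving E = 248.
χ = V − E + F = 124 − 248 + 124 = 0.
For a closed orientable surface χ = 2 − 2g, so g = (2 − (0))/2 = 1.

1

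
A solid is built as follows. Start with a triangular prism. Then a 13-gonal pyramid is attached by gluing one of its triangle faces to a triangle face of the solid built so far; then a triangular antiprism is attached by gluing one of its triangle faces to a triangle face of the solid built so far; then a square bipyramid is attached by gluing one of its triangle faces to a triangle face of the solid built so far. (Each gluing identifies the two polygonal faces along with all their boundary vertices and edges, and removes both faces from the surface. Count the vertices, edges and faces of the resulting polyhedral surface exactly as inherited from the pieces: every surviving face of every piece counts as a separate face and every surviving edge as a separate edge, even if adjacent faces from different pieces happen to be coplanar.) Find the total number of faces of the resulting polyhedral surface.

A triangular prism: V=6, E=9, F=5.
Attach a 13-gonal pyramid (V=14, E=26, F=14) along a 3-gon: merge 3 vertices and 3 edges, delete both glued faces → V=17, E=32, F=17.
Attach a triangular antiprism (V=6, E=12, F=8) along a 3-gon: merge 3 vertices and 3 edges, delete both glued faces → V=20, E=41, F=23.
Attach a square bipyramid (V=6, E=12, F=8) along a 3-gon: merge 3 vertices and 3 edges, delete both glued faces → V=23, E=50, F=29.
Check: V − E + F = 23 − 50 + 29 = 2.

29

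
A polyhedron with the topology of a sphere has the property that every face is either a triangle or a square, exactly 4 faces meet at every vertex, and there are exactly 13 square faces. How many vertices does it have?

19

Let x be the number of triangles; then F = 13 + x.
Edge–face incidences: 2E = 4·13 + 3·x = 52 + 3x.
Every vertex has degree 4, so 4V = 2E.
Euler: V − E + F = 2 ⇒ (2E)/4 − E + (13 + x) = 2.
Multiply by 8: 2·(2E) − 4·(2E) + 8·(13 + x) = 16, i.e. 104 + 8x − 2·(52 + 3x) = 16.
Collecting terms: 2x = 16, so x = 8.
Then 2E = 52 + 3·8 = 76, so E = 38, V = 2E/4 = 19, F = 13 + 8 = 21.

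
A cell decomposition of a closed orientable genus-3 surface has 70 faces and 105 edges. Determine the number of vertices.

For a closed orientable surface of genus 3, χ = 2 − 2·3 = -4.
V = -4 + E − F = -4 + 105 − 70 = 31.

31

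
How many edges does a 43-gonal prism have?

A prism on an n-gon has two n-gon bases and n rectangular sides: V = 2·43 = 86, E = 3·43 = 129, F = 43 + 2 = 45.
Check: V − E + F = 86 − 129 + 45 = 2.

129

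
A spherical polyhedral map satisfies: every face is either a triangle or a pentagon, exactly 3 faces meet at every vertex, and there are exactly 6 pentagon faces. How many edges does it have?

18

Let x be the number of triangles; then F = 6 + x.
Edge–face incidences: 2E = 5·6 + 3·x = 30 + 3x.
Every vertex has degree 3, so 3V = 2E.
Euler: V − E + F = 2 ⇒ (2E)/3 − E + (6 + x) = 2.
Multiply by 6: 2·(2E) − 3·(2E) + 6·(6 + x) = 12, i.e. 36 + 6x − (30 + 3x) = 12.
Collecting terms: 3x + 6 = 12, so 3x = 6, so x = 2.
Then 2E = 30 + 3·2 = 36, so E = 18, V = 2E/3 = 12, F = 6 + 2 = 8.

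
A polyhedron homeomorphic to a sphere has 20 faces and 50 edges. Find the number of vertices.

32

Here V − E + F = 2.
V = 2 + E − F = 2 + 50 − 20 = 32.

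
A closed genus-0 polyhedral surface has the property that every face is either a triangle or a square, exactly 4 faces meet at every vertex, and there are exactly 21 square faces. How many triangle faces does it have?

Let x be the number of triangles; then F = 21 + x.
Edge–face incidences: 2E = 4·21 + 3·x = 84 + 3x.
Every vertex has degree 4, so 4V = 2E.
Euler: V − E + F = 2 ⇒ (2E)/4 − E + (21 + x) = 2.
Multiply by 8: 2·(2E) − 4·(2E) + 8·(21 + x) = 16, i.e. 168 + 8x − 2·(84 + 3x) = 16.
Collecting terms: 2x = 16, so x = 8.
Then 2E = 84 + 3·8 = 108, so E = 54, V = 2E/4 = 27, F = 21 + 8 = 29.

8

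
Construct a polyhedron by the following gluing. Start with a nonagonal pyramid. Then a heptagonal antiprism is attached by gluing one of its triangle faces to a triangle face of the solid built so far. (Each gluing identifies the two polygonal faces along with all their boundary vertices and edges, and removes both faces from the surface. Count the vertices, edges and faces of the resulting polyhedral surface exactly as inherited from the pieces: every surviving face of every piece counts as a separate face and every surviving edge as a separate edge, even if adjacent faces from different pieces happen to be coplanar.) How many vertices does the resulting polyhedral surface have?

21

A nonagonal pyramid: V=10, E=18, F=10.
Attach a heptagonal antiprism (V=14, E=28, F=16) along a 3-gon: merge 3 vertices and 3 edges, delete both glued faces → V=21, E=43, F=24.
Check: V − E + F = 21 − 43 + 24 = 2.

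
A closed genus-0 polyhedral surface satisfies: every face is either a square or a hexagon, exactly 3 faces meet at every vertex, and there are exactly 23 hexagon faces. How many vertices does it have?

Let x be the number of squares; then F = 23 + x.
Edge–face incidences: 2E = 6·23 + 4·x = 138 + 4x.
Every vertex has degree 3, so 3V = 2E.
Euler: V − E + F = 2 ⇒ (2E)/3 − E + (23 + x) = 2.
Multiply by 6: 2·(2E) − 3·(2E) + 6·(23 + x) = 12, i.e. 138 + 6x − (138 + 4x) = 12.
Collecting terms: 2x = 12, so x = 6.
Then 2E = 138 + 4·6 = 162, so E = 81, V = 2E/3 = 54, F = 23 + 6 = 29.

54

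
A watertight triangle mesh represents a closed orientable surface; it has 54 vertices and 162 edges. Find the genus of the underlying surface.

1

Every face is a triangle and each edge borders two faces, so 3F = 2·162, giving F = 108.
χ = V − E + F = 54 − 162 + 108 = 0.
For a closed orientable surface χ = 2 − 2g, so g = (2 − (0))/2 = 1.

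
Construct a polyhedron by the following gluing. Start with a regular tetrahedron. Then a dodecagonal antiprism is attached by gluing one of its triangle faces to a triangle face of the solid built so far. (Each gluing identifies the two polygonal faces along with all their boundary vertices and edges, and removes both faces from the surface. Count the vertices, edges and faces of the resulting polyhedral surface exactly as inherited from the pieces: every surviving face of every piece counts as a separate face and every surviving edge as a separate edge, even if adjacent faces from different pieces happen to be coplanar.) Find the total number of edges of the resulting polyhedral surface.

A regular tetrahedron: V=4, E=6, F=4.
Attach a dodecagonal antiprism (V=24, E=48, F=26) along a 3-gon: merge 3 vertices and 3 edges, delete both glued faces → V=25, E=51, F=28.
Check: V − E + F = 25 − 51 + 28 = 2.

51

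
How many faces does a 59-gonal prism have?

61

A prism on an n-gon has two n-gon bases and n rectangular sides: V = 2·59 = 118, E = 3·59 = 177, F = 59 + 2 = 61.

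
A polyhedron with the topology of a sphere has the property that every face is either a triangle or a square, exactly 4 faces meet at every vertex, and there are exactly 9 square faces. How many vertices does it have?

Let x be the number of triangles; then F = 9 + x.
Edge–face incidences: 2E = 4·9 + 3·x = 36 + 3x.
Every vertex has degree 4, so 4V = 2E.
Euler: V − E + F = 2 ⇒ (2E)/4 − E + (9 + x) = 2.
Multiply by 8: 2·(2E) − 4·(2E) + 8·(9 + x) = 16, i.e. 72 + 8x − 2·(36 + 3x) = 16.
Collecting terms: 2x = 16, so x = 8.
Then 2E = 36 + 3·8 = 60, so E = 30, V = 2E/4 = 15, F = 9 + 8 = 17.

15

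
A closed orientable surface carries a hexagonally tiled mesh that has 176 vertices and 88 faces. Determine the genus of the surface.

Every face is a hexagon, so 2E = 6·88 = 528, giving E = 264.
χ = V − E + F = 176 − 264 + 88 = 0.
For a closed orientable surface χ = 2 − 2g, so g = (2 − (0))/2 = 1.

1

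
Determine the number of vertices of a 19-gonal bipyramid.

A bipyramid over an n-gon has 2n triangular faces and n + 2 vertices: V = 19 + 2 = 21, E = 3·19 = 57, F = 2·19 = 38.

21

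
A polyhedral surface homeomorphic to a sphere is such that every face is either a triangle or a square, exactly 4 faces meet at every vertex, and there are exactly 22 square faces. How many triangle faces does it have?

8

Let x be the number of triangles; then F = 22 + x.
Edge–face incidences: 2E = 4·22 + 3·x = 88 + 3x.
Every vertex has degree 4, so 4V = 2E.
Euler: V − E + F = 2 ⇒ (2E)/4 − E + (22 + x) = 2.
Multiply by 8: 2·(2E) − 4·(2E) + 8·(22 + x) = 16, i.e. 176 + 8x − 2·(88 + 3x) = 16.
Collecting terms: 2x = 16, so x = 8.
Then 2E = 88 + 3·8 = 112, so E = 56, V = 2E/4 = 28, F = 22 + 8 = 30.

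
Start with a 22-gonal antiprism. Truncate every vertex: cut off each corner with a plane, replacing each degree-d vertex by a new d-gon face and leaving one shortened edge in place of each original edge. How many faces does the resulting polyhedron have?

90

The base solid has V = 44, E = 88, F = 46.
Truncation replaces each original edge-end by a new vertex, so V′ = 2E = 176.
Each original edge survives, and each old vertex of degree d contributes d new edges; summing degrees gives Σd = 2E, so E′ = E + 2E = 3E = 264.
Each original face survives and each original vertex becomes one new face: F′ = F + V = 90.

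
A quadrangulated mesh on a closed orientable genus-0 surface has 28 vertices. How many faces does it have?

χ = 2 − 2·0 = 2, and every face is a square so 4F = 2E.
V − E + F = 2 with E = 4F/2 gives 28 − (4/2 − 1)·F = 2, so F = 26 and E = 52.

26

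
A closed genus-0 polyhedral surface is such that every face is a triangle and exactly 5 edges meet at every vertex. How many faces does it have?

Each face has 3 edges and each edge borders two faces, so 2E = 3F.
Each vertex has degree 5, so 5V = 2E and hence V = 3F/5.
Euler: V − E + F = 2 ⇒ (3F/5) − (3F/2) + F = 2.
Multiply by 10: (6 − 15 + 10)F = 20, i.e. 1F = 20.
So F = 20, E = 3·20/2 = 30, V = 3·20/5 = 12.

20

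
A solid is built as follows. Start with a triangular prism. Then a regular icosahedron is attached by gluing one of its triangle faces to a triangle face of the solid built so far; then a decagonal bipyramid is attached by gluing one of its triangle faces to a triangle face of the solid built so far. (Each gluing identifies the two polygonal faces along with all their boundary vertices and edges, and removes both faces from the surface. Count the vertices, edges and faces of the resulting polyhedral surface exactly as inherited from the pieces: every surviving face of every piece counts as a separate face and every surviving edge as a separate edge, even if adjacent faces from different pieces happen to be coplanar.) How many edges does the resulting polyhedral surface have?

63

A triangular prism: V=6, E=9, F=5.
Attach a regular icosahedron (V=12, E=30, F=20) along a 3-gon: merge 3 vertices and 3 edges, delete both glued faces → V=15, E=36, F=23.
Attach a decagonal bipyramid (V=12, E=30, F=20) along a 3-gon: merge 3 vertices and 3 edges, delete both glued faces → V=24, E=63, F=41.
Check: V − E + F = 24 − 63 + 41 = 2.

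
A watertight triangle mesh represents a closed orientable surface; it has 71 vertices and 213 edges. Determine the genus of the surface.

Every face is a triangle and each edge borders two faces, so 3F = 2·213, giving F = 142.
χ = V − E + F = 71 − 213 + 142 = 0.
For a closed orientable surface χ = 2 − 2g, so g = (2 − (0))/2 = 1.

1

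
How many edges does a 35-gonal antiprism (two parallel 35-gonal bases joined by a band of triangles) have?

140

An antiprism on an n-gon has two n-gon caps and 2n triangles: V = 2·35 = 70, E = 4·35 = 140, F = 2·35 + 2 = 72.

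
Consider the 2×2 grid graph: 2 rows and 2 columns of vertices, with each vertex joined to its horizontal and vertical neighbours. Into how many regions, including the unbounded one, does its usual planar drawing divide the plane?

2

The grid has V = 2·2 = 4 vertices and E = 2·1 + 2·1 = 4 edges.
F = 2 − V + E = 2 − 4 + 4 = 2.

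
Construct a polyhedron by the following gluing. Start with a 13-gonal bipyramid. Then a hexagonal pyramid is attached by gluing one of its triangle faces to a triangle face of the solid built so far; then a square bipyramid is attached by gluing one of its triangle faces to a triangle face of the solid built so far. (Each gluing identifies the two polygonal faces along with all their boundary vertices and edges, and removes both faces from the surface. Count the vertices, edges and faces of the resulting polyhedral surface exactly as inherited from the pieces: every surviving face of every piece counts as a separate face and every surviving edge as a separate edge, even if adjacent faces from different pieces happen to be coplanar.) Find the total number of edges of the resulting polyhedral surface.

57

A 13-gonal bipyramid: V=15, E=39, F=26.
Attach a hexagonal pyramid (V=7, E=12, F=7) along a 3-gon: merge 3 vertices and 3 edges, delete both glued faces → V=19, E=48, F=31.
Attach a square bipyramid (V=6, E=12, F=8) along a 3-gon: merge 3 vertices and 3 edges, delete both glued faces → V=22, E=57, F=37.
Check: V − E + F = 22 − 57 + 37 = 2.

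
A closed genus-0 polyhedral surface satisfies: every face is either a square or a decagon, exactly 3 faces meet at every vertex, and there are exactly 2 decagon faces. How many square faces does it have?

Let x be the number of squares; then F = 2 + x.
Edge–face incidences: 2E = 10·2 + 4·x = 20 + 4x.
Every vertex has degree 3, so 3V = 2E.
Euler: V − E + F = 2 ⇒ (2E)/3 − E + (2 + x) = 2.
Multiply by 6: 2·(2E) − 3·(2E) + 6·(2 + x) = 12, i.e. 12 + 6x − (20 + 4x) = 12.
Collecting terms: 2x − 8 = 12, so 2x = 20, so x = 10.
Then 2E = 20 + 4·10 = 60, so E = 30, V = 2E/3 = 20, F = 2 + 10 = 12.

10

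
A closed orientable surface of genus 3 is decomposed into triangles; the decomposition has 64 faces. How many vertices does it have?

28

χ = 2 − 2·3 = -4, and every face is a triangle so 3F = 2E.
E = 3·64/2 = 96. Then V = -4 + E − F = -4 + 96 − 64 = 28.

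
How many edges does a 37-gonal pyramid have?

A pyramid on an n-gon base has one n-gon and n triangles: V = 37 + 1 = 38, E = 2·37 = 74, F = 37 + 1 = 38.

74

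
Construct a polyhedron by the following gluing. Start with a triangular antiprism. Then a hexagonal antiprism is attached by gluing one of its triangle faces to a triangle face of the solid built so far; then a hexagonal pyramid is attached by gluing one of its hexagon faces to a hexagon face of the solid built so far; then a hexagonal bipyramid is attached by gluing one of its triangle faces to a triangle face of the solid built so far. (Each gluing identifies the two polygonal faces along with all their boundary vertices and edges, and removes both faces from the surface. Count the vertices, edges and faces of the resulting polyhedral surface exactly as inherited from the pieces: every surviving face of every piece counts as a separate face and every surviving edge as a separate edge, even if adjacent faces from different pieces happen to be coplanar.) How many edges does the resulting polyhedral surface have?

A triangular antiprism: V=6, E=12, F=8.
Attach a hexagonal antiprism (V=12, E=24, F=14) along a 3-gon: merge 3 vertices and 3 edges, delete both glued faces → V=15, E=33, F=20.
Attach a hexagonal pyramid (V=7, E=12, F=7) along a 6-gon: merge 6 vertices and 6 edges, delete both glued faces → V=16, E=39, F=25.
Attach a hexagonal bipyramid (V=8, E=18, F=12) along a 3-gon: merge 3 vertices and 3 edges, delete both glued faces → V=21, E=54, F=35.
Check: V − E + F = 21 − 54 + 35 = 2.

54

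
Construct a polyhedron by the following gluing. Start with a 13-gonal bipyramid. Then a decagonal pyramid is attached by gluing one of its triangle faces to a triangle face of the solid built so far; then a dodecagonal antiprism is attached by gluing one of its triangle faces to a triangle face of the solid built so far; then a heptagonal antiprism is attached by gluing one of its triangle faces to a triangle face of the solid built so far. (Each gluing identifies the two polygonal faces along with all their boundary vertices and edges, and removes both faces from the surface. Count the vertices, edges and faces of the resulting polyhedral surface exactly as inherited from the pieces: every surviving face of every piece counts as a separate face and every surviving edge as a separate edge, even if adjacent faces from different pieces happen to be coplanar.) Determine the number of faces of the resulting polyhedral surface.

A 13-gonal bipyramid: V=15, E=39, F=26.
Attach a decagonal pyramid (V=11, E=20, F=11) along a 3-gon: merge 3 vertices and 3 edges, delete both glued faces → V=23, E=56, F=35.
Attach a dodecagonal antiprism (V=24, E=48, F=26) along a 3-gon: merge 3 vertices and 3 edges, delete both glued faces → V=44, E=101, F=59.
Attach a heptagonal antiprism (V=14, E=28, F=16) along a 3-gon: merge 3 vertices and 3 edges, delete both glued faces → V=55, E=126, F=73.
Check: V − E + F = 55 − 126 + 73 = 2.

73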